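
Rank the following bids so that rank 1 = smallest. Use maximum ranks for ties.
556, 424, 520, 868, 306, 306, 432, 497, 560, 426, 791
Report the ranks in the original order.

8, 3, 7, 11, 2, 2, 5, 6, 9, 4, 10

Sorted (ascending): 306, 306, 424, 426, 432, 497, 520, 556, 560, 791, 868
The 2 values of 306 occupy positions 1–2 → each gets rank 2.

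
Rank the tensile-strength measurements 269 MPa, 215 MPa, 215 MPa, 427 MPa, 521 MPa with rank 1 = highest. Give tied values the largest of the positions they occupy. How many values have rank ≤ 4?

Sorted (descending): 521, 427, 269, 215, 215
The 2 values of 215 occupy positions 4–5 → each gets rank 5.
Ranks ≤ 4: {1, 2, 3} → 3 values.

3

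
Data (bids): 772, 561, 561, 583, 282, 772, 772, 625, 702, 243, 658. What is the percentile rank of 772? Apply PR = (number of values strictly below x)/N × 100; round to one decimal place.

N = 11.
Strictly below 772: 8. Equal to 772: 3.
PR = 8/11 × 100 = 72.7

72.7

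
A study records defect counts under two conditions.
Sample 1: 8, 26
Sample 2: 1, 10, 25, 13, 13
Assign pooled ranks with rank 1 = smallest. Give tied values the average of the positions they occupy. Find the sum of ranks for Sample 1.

9

Sorted (ascending): 1, 8, 10, 13, 13, 25, 26
The 2 values of 13 occupy positions 4–5 → average rank (4+5)/2 = 4.5.
Sample 1 values → pooled ranks: 8→2, 26→7
Rank sum = 2 + 7 = 9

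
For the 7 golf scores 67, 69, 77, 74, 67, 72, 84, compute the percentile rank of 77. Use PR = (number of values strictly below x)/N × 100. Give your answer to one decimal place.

71.4

N = 7.
Strictly below 77: 5. Equal to 77: 1.
PR = 5/7 × 100 = 71.4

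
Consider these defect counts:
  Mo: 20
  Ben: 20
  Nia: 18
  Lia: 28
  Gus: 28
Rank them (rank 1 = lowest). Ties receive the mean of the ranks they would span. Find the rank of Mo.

Sorted (ascending): 18, 20, 20, 28, 28
The 2 values of 20 occupy positions 2–3 → average rank (2+3)/2 = 2.5.
The 2 values of 28 occupy positions 4–5 → average rank (4+5)/2 = 4.5.
Mo has value 20 → rank 2.5.

2.5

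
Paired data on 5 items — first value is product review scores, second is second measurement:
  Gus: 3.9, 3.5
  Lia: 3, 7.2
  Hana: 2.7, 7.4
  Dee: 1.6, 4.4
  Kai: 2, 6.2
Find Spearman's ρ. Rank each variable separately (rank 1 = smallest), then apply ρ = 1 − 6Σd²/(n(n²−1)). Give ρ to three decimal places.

Ranks of variable 1: 5, 4, 3, 1, 2
Ranks of variable 2: 1, 4, 5, 2, 3
d = r₁ − r₂: 4, 0, -2, -1, -1
d²: 16, 0, 4, 1, 1; Σd² = 22
ρ = 1 − 6·22/(5·24) = 1 − 132/120 = -0.100

-0.100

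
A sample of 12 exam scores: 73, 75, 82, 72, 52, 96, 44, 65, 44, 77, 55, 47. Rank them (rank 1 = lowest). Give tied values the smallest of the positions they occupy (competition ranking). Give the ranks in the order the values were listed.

Sorted (ascending): 44, 44, 47, 52, 55, 65, 72, 73, 75, 77, 82, 96
The 2 values of 44 occupy positions 1–2 → each gets rank 1.

8, 9, 11, 7, 4, 12, 1, 6, 1, 10, 5, 3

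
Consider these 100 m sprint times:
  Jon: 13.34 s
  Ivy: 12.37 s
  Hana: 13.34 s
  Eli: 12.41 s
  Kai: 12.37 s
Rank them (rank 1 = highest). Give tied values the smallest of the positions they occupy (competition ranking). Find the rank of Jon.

1

Sorted (descending): 13.34, 13.34, 12.41, 12.37, 12.37
The 2 values of 13.34 occupy positions 1–2 → each gets rank 1.
The 2 values of 12.37 occupy positions 4–5 → each gets rank 4.
Jon has value 13.34 s → rank 1.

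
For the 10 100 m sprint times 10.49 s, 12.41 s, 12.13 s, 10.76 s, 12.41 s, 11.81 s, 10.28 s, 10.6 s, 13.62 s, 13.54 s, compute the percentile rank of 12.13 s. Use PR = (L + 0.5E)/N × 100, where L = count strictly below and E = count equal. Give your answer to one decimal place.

55.0

N = 10.
Strictly below 12.13: 5. Equal to 12.13: 1.
PR = (5 + 0.5·1)/10 × 100 = 55.0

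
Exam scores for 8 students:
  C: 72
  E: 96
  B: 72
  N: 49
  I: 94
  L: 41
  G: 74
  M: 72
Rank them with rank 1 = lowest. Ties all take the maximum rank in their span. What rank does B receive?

Sorted (ascending): 41, 49, 72, 72, 72, 74, 94, 96
The 3 values of 72 occupy positions 3–5 → each gets rank 5.
B has value 72 → rank 5.

5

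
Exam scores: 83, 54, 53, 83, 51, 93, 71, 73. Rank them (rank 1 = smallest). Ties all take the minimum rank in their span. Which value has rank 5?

Sorted (ascending): 51, 53, 54, 71, 73, 83, 83, 93
The 2 values of 83 occupy positions 6–7 → each gets rank 6.
Rank 5 → value 73.

73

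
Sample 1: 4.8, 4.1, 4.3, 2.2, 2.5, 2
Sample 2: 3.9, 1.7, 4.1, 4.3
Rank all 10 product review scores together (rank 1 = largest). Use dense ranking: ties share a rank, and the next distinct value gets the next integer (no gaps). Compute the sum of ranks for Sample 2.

17

Sorted (descending): 4.8, 4.3, 4.3, 4.1, 4.1, 3.9, 2.5, 2.2, 2, 1.7
The 2 values of 4.3 share dense rank 2.
The 2 values of 4.1 share dense rank 3.
Remaining distinct values take the next consecutive integers.
Sample 2 values → pooled ranks: 3.9→4, 1.7→8, 4.1→3, 4.3→2
Rank sum = 4 + 8 + 3 + 2 = 17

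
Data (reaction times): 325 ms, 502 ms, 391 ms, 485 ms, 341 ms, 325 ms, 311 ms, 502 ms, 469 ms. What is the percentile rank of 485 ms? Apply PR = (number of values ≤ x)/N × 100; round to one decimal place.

N = 9.
Strictly below 485: 6. Equal to 485: 1.
PR = 7/9 × 100 = 77.8

77.8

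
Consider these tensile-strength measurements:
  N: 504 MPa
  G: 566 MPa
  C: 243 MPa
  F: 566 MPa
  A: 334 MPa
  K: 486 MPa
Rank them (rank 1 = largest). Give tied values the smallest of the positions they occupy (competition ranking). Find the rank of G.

Sorted (descending): 566, 566, 504, 486, 334, 243
The 2 values of 566 occupy positions 1–2 → each gets rank 1.
G has value 566 MPa → rank 1.

1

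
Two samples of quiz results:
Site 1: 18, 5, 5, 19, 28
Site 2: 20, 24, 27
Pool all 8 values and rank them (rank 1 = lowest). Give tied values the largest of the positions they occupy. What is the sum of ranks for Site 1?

19

Sorted (ascending): 5, 5, 18, 19, 20, 24, 27, 28
The 2 values of 5 occupy positions 1–2 → each gets rank 2.
Site 1 values → pooled ranks: 18→3, 5→2, 5→2, 19→4, 28→8
Rank sum = 3 + 2 + 2 + 4 + 8 = 19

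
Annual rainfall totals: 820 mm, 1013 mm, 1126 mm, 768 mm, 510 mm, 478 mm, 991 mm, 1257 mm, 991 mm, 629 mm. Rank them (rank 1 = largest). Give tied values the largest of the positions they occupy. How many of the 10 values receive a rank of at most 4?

Sorted (descending): 1257, 1126, 1013, 991, 991, 820, 768, 629, 510, 478
The 2 values of 991 occupy positions 4–5 → each gets rank 5.
Ranks ≤ 4: {1, 2, 3} → 3 values.

3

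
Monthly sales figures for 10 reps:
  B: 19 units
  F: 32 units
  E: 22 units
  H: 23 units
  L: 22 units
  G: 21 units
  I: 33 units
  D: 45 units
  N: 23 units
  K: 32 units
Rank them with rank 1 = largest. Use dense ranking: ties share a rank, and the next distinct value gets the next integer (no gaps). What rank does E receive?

Sorted (descending): 45, 33, 32, 32, 23, 23, 22, 22, 21, 19
The 2 values of 32 share dense rank 3.
The 2 values of 23 share dense rank 4.
The 2 values of 22 share dense rank 5.
Remaining distinct values take the next consecutive integers.
E has value 22 units → rank 5.

5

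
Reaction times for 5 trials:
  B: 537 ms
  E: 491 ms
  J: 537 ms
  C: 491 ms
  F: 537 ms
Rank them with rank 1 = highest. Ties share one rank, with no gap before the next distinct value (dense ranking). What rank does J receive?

Sorted (descending): 537, 537, 537, 491, 491
The 3 values of 537 share dense rank 1.
The 2 values of 491 share dense rank 2.
J has value 537 ms → rank 1.

1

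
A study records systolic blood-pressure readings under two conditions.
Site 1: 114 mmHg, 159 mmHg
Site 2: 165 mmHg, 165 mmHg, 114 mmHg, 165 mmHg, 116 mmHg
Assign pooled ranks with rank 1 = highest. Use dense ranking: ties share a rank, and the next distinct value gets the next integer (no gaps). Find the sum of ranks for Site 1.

6

Sorted (descending): 165, 165, 165, 159, 116, 114, 114
The 3 values of 165 share dense rank 1.
The 2 values of 114 share dense rank 4.
Remaining distinct values take the next consecutive integers.
Site 1 values → pooled ranks: 114→4, 159→2
Rank sum = 4 + 2 = 6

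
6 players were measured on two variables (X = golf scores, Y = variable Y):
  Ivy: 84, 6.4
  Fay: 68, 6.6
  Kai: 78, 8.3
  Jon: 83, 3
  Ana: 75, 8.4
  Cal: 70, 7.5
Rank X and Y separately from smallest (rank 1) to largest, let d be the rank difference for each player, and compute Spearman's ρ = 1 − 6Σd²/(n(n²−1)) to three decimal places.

-0.429

Ranks of variable 1: 6, 1, 4, 5, 3, 2
Ranks of variable 2: 2, 3, 5, 1, 6, 4
d = r₁ − r₂: 4, -2, -1, 4, -3, -2
d²: 16, 4, 1, 16, 9, 4; Σd² = 50
ρ = 1 − 6·50/(6·35) = 1 − 300/210 = -0.429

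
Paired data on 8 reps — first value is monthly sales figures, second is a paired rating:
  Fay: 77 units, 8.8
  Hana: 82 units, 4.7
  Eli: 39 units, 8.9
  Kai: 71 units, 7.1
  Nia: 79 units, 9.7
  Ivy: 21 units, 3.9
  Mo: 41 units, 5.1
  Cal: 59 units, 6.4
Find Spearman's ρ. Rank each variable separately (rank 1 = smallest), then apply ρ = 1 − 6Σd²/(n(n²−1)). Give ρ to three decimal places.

0.262

Ranks of variable 1: 6, 8, 2, 5, 7, 1, 3, 4
Ranks of variable 2: 6, 2, 7, 5, 8, 1, 3, 4
d = r₁ − r₂: 0, 6, -5, 0, -1, 0, 0, 0
d²: 0, 36, 25, 0, 1, 0, 0, 0; Σd² = 62
ρ = 1 − 6·62/(8·63) = 1 − 372/504 = 0.262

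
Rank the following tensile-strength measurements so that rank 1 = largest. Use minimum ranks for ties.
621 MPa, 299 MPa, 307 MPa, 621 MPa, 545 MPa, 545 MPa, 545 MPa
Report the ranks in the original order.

Sorted (descending): 621, 621, 545, 545, 545, 307, 299
The 2 values of 621 occupy positions 1–2 → each gets rank 1.
The 3 values of 545 occupy positions 3–5 → each gets rank 3.

1, 7, 6, 1, 3, 3, 3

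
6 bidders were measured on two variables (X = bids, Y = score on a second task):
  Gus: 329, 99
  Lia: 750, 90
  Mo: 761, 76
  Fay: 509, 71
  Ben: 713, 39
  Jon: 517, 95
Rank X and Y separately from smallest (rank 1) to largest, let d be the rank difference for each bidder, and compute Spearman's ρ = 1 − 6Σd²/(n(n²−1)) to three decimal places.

Ranks of variable 1: 1, 5, 6, 2, 4, 3
Ranks of variable 2: 6, 4, 3, 2, 1, 5
d = r₁ − r₂: -5, 1, 3, 0, 3, -2
d²: 25, 1, 9, 0, 9, 4; Σd² = 48
ρ = 1 − 6·48/(6·35) = 1 − 288/210 = -0.371

-0.371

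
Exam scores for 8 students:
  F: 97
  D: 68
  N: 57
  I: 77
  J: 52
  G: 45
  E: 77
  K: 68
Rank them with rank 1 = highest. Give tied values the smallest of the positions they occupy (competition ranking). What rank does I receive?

Sorted (descending): 97, 77, 77, 68, 68, 57, 52, 45
The 2 values of 77 occupy positions 2–3 → each gets rank 2.
The 2 values of 68 occupy positions 4–5 → each gets rank 4.
I has value 77 → rank 2.

2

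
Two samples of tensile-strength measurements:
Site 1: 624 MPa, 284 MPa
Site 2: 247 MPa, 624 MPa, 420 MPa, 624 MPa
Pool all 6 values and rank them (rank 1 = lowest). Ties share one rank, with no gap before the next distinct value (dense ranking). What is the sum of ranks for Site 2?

12

Sorted (ascending): 247, 284, 420, 624, 624, 624
The 3 values of 624 share dense rank 4.
Remaining distinct values take the next consecutive integers.
Site 2 values → pooled ranks: 247→1, 624→4, 420→3, 624→4
Rank sum = 1 + 4 + 3 + 4 = 12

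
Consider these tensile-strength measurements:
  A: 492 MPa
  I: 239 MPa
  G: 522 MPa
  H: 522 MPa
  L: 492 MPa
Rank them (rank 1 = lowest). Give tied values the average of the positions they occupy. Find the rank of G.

4.5

Sorted (ascending): 239, 492, 492, 522, 522
The 2 values of 492 occupy positions 2–3 → average rank (2+3)/2 = 2.5.
The 2 values of 522 occupy positions 4–5 → average rank (4+5)/2 = 4.5.
G has value 522 MPa → rank 4.5.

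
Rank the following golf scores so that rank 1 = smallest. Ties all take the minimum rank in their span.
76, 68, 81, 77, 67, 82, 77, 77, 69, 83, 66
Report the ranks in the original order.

Sorted (ascending): 66, 67, 68, 69, 76, 77, 77, 77, 81, 82, 83
The 3 values of 77 occupy positions 6–8 → each gets rank 6.

5, 3, 9, 6, 2, 10, 6, 6, 4, 11, 1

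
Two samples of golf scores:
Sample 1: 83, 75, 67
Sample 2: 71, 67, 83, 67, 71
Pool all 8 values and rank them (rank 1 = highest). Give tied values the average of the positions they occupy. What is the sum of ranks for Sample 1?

11.5

Sorted (descending): 83, 83, 75, 71, 71, 67, 67, 67
The 2 values of 83 occupy positions 1–2 → average rank (1+2)/2 = 1.5.
The 2 values of 71 occupy positions 4–5 → average rank (4+5)/2 = 4.5.
The 3 values of 67 occupy positions 6–8 → average rank 7.
Sample 1 values → pooled ranks: 83→1.5, 75→3, 67→7
Rank sum = 1.5 + 3 + 7 = 11.5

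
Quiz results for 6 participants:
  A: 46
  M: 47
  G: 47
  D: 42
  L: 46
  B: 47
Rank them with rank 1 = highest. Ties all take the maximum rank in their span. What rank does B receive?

3

Sorted (descending): 47, 47, 47, 46, 46, 42
The 3 values of 47 occupy positions 1–3 → each gets rank 3.
The 2 values of 46 occupy positions 4–5 → each gets rank 5.
B has value 47 → rank 3.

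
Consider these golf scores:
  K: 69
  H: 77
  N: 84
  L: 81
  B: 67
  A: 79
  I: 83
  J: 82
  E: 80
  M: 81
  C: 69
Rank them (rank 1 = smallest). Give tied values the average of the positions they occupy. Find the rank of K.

2.5

Sorted (ascending): 67, 69, 69, 77, 79, 80, 81, 81, 82, 83, 84
The 2 values of 69 occupy positions 2–3 → average rank (2+3)/2 = 2.5.
The 2 values of 81 occupy positions 7–8 → average rank (7+8)/2 = 7.5.
K has value 69 → rank 2.5.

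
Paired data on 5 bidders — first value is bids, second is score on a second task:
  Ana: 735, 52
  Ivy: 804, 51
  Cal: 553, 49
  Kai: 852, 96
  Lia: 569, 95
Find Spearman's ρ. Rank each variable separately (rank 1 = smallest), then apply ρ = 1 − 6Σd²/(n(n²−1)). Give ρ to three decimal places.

Ranks of variable 1: 3, 4, 1, 5, 2
Ranks of variable 2: 3, 2, 1, 5, 4
d = r₁ − r₂: 0, 2, 0, 0, -2
d²: 0, 4, 0, 0, 4; Σd² = 8
ρ = 1 − 6·8/(5·24) = 1 − 48/120 = 0.600

0.600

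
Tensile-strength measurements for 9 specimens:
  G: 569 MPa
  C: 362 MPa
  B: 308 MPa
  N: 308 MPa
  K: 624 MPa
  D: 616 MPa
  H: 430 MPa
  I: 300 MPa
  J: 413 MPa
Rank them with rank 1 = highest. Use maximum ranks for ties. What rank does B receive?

Sorted (descending): 624, 616, 569, 430, 413, 362, 308, 308, 300
The 2 values of 308 occupy positions 7–8 → each gets rank 8.
B has value 308 MPa → rank 8.

8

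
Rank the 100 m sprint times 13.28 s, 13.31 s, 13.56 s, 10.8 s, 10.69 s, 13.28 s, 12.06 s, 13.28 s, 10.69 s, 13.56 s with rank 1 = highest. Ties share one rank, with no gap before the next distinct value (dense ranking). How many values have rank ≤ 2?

3

Sorted (descending): 13.56, 13.56, 13.31, 13.28, 13.28, 13.28, 12.06, 10.8, 10.69, 10.69
The 2 values of 13.56 share dense rank 1.
The 3 values of 13.28 share dense rank 3.
The 2 values of 10.69 share dense rank 6.
Remaining distinct values take the next consecutive integers.
Ranks ≤ 2: {1, 1, 2} → 3 values.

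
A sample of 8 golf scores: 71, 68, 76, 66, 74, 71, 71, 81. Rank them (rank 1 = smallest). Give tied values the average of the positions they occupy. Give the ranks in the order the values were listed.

Sorted (ascending): 66, 68, 71, 71, 71, 74, 76, 81
The 3 values of 71 occupy positions 3–5 → average rank 4.

4, 2, 7, 1, 6, 4, 4, 8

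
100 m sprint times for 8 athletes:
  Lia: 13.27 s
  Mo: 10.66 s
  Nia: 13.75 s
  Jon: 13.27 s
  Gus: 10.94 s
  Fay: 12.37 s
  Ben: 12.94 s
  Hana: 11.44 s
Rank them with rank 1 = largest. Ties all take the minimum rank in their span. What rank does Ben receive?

4

Sorted (descending): 13.75, 13.27, 13.27, 12.94, 12.37, 11.44, 10.94, 10.66
The 2 values of 13.27 occupy positions 2–3 → each gets rank 2.
Ben has value 12.94 s → rank 4.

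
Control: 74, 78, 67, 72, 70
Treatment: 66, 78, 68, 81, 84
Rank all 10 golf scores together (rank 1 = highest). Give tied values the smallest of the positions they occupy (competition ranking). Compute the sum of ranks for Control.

Sorted (descending): 84, 81, 78, 78, 74, 72, 70, 68, 67, 66
The 2 values of 78 occupy positions 3–4 → each gets rank 3.
Control values → pooled ranks: 74→5, 78→3, 67→9, 72→6, 70→7
Rank sum = 5 + 3 + 9 + 6 + 7 = 30

30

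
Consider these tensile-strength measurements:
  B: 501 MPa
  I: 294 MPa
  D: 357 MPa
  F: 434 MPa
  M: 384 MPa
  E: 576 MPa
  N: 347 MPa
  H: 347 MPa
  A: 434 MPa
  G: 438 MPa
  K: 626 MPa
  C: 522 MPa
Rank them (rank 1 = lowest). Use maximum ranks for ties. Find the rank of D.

Sorted (ascending): 294, 347, 347, 357, 384, 434, 434, 438, 501, 522, 576, 626
The 2 values of 347 occupy positions 2–3 → each gets rank 3.
The 2 values of 434 occupy positions 6–7 → each gets rank 7.
D has value 357 MPa → rank 4.

4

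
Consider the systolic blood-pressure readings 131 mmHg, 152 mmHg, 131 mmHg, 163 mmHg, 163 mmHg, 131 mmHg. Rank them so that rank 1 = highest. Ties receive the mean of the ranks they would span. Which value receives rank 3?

152

Sorted (descending): 163, 163, 152, 131, 131, 131
The 2 values of 163 occupy positions 1–2 → average rank (1+2)/2 = 1.5.
The 3 values of 131 occupy positions 4–6 → average rank 5.
Rank 3 → value 152.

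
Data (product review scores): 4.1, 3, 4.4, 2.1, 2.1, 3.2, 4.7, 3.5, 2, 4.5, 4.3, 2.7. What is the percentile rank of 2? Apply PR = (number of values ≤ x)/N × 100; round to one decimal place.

8.3

N = 12.
Strictly below 2: 0. Equal to 2: 1.
PR = 1/12 × 100 = 8.3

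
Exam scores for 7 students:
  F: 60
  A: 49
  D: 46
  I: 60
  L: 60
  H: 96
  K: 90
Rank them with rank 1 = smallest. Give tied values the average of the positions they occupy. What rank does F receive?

4

Sorted (ascending): 46, 49, 60, 60, 60, 90, 96
The 3 values of 60 occupy positions 3–5 → average rank 4.
F has value 60 → rank 4.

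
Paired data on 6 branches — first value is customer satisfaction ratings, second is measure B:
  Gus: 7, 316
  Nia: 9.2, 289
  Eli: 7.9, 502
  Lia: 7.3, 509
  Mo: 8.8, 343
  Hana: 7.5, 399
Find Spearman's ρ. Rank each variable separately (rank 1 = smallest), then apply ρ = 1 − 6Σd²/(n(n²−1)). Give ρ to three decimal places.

Ranks of variable 1: 1, 6, 4, 2, 5, 3
Ranks of variable 2: 2, 1, 5, 6, 3, 4
d = r₁ − r₂: -1, 5, -1, -4, 2, -1
d²: 1, 25, 1, 16, 4, 1; Σd² = 48
ρ = 1 − 6·48/(6·35) = 1 − 288/210 = -0.371

-0.371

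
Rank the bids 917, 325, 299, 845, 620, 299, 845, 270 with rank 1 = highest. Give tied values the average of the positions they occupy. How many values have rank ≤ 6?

Sorted (descending): 917, 845, 845, 620, 325, 299, 299, 270
The 2 values of 845 occupy positions 2–3 → average rank (2+3)/2 = 2.5.
The 2 values of 299 occupy positions 6–7 → average rank (6+7)/2 = 6.5.
Ranks ≤ 6: {1, 2.5, 2.5, 4, 5} → 5 values.

5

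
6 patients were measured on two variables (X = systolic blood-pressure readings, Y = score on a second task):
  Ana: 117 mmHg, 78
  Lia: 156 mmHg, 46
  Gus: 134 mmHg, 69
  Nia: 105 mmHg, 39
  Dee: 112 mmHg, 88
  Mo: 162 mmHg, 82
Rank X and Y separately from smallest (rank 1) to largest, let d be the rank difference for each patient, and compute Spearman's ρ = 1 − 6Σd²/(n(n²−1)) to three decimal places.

Ranks of variable 1: 3, 5, 4, 1, 2, 6
Ranks of variable 2: 4, 2, 3, 1, 6, 5
d = r₁ − r₂: -1, 3, 1, 0, -4, 1
d²: 1, 9, 1, 0, 16, 1; Σd² = 28
ρ = 1 − 6·28/(6·35) = 1 − 168/210 = 0.200

0.200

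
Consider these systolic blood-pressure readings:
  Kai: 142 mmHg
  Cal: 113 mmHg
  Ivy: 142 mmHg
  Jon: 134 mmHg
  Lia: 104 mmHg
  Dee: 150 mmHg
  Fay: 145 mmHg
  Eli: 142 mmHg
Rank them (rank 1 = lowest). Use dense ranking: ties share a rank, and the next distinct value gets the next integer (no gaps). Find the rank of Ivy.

4

Sorted (ascending): 104, 113, 134, 142, 142, 142, 145, 150
The 3 values of 142 share dense rank 4.
Remaining distinct values take the next consecutive integers.
Ivy has value 142 mmHg → rank 4.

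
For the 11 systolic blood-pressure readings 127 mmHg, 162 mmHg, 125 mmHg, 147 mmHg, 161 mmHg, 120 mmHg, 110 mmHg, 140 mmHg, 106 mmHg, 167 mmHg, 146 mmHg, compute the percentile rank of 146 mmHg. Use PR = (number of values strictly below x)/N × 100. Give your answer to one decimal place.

N = 11.
Strictly below 146: 6. Equal to 146: 1.
PR = 6/11 × 100 = 54.5

54.5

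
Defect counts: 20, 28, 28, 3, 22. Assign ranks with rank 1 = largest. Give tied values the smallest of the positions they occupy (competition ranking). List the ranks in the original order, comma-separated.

4, 1, 1, 5, 3

Sorted (descending): 28, 28, 22, 20, 3
The 2 values of 28 occupy positions 1–2 → each gets rank 1.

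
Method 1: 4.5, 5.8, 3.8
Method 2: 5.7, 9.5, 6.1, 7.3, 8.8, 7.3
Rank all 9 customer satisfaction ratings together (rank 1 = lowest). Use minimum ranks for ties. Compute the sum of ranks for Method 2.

Sorted (ascending): 3.8, 4.5, 5.7, 5.8, 6.1, 7.3, 7.3, 8.8, 9.5
The 2 values of 7.3 occupy positions 6–7 → each gets rank 6.
Method 2 values → pooled ranks: 5.7→3, 9.5→9, 6.1→5, 7.3→6, 8.8→8, 7.3→6
Rank sum = 3 + 9 + 5 + 6 + 8 + 6 = 37

37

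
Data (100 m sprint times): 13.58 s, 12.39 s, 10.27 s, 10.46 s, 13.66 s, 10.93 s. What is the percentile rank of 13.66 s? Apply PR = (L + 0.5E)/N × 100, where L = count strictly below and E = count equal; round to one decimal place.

91.7

N = 6.
Strictly below 13.66: 5. Equal to 13.66: 1.
PR = (5 + 0.5·1)/6 × 100 = 91.7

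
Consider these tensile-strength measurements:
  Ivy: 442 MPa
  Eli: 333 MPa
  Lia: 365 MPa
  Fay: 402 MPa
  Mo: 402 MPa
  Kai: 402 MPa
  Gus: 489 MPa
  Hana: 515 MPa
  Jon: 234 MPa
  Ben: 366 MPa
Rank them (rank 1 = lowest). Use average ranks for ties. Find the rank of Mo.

Sorted (ascending): 234, 333, 365, 366, 402, 402, 402, 442, 489, 515
The 3 values of 402 occupy positions 5–7 → average rank 6.
Mo has value 402 MPa → rank 6.

6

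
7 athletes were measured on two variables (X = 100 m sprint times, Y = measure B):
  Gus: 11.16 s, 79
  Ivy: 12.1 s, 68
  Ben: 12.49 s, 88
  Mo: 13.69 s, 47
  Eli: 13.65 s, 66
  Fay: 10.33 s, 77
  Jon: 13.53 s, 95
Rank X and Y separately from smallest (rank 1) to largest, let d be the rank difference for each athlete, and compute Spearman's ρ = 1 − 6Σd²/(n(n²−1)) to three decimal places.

-0.393

Ranks of variable 1: 2, 3, 4, 7, 6, 1, 5
Ranks of variable 2: 5, 3, 6, 1, 2, 4, 7
d = r₁ − r₂: -3, 0, -2, 6, 4, -3, -2
d²: 9, 0, 4, 36, 16, 9, 4; Σd² = 78
ρ = 1 − 6·78/(7·48) = 1 − 468/336 = -0.393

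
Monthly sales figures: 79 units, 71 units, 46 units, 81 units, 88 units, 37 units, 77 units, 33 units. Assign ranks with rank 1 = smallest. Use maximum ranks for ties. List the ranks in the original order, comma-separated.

6, 4, 3, 7, 8, 2, 5, 1

Sorted (ascending): 33, 37, 46, 71, 77, 79, 81, 88
No ties — each value takes its position as its rank.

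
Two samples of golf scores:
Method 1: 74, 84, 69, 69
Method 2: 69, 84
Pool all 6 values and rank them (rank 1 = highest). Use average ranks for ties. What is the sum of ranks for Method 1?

14.5

Sorted (descending): 84, 84, 74, 69, 69, 69
The 2 values of 84 occupy positions 1–2 → average rank (1+2)/2 = 1.5.
The 3 values of 69 occupy positions 4–6 → average rank 5.
Method 1 values → pooled ranks: 74→3, 84→1.5, 69→5, 69→5
Rank sum = 3 + 1.5 + 5 + 5 = 14.5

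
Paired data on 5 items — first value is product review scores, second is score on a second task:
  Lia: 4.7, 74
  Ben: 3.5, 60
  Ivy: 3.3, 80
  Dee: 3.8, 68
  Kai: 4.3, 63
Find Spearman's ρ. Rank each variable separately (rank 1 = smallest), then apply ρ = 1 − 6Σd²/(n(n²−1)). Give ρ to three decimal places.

Ranks of variable 1: 5, 2, 1, 3, 4
Ranks of variable 2: 4, 1, 5, 3, 2
d = r₁ − r₂: 1, 1, -4, 0, 2
d²: 1, 1, 16, 0, 4; Σd² = 22
ρ = 1 − 6·22/(5·24) = 1 − 132/120 = -0.100

-0.100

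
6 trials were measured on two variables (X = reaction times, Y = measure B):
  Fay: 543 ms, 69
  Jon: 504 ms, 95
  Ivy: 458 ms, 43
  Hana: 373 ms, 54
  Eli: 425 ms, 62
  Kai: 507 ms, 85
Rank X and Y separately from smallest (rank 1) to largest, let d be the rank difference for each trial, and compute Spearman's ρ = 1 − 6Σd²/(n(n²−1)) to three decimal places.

Ranks of variable 1: 6, 4, 3, 1, 2, 5
Ranks of variable 2: 4, 6, 1, 2, 3, 5
d = r₁ − r₂: 2, -2, 2, -1, -1, 0
d²: 4, 4, 4, 1, 1, 0; Σd² = 14
ρ = 1 − 6·14/(6·35) = 1 − 84/210 = 0.600

0.600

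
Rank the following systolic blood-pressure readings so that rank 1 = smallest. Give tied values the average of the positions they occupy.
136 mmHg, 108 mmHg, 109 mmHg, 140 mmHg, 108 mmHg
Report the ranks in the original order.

Sorted (ascending): 108, 108, 109, 136, 140
The 2 values of 108 occupy positions 1–2 → average rank (1+2)/2 = 1.5.

4, 1.5, 3, 5, 1.5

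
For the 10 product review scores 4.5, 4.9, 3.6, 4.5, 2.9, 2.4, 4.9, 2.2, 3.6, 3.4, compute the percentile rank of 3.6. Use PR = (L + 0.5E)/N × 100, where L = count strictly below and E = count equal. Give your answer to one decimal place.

50.0

N = 10.
Strictly below 3.6: 4. Equal to 3.6: 2.
PR = (4 + 0.5·2)/10 × 100 = 50.0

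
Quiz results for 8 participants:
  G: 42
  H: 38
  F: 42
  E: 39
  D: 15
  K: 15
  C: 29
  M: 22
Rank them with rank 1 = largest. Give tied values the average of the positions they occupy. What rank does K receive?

Sorted (descending): 42, 42, 39, 38, 29, 22, 15, 15
The 2 values of 42 occupy positions 1–2 → average rank (1+2)/2 = 1.5.
The 2 values of 15 occupy positions 7–8 → average rank (7+8)/2 = 7.5.
K has value 15 → rank 7.5.

7.5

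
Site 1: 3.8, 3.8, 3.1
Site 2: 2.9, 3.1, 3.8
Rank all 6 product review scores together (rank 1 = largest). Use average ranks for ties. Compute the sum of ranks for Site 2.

12.5

Sorted (descending): 3.8, 3.8, 3.8, 3.1, 3.1, 2.9
The 3 values of 3.8 occupy positions 1–3 → average rank 2.
The 2 values of 3.1 occupy positions 4–5 → average rank (4+5)/2 = 4.5.
Site 2 values → pooled ranks: 2.9→6, 3.1→4.5, 3.8→2
Rank sum = 6 + 4.5 + 2 = 12.5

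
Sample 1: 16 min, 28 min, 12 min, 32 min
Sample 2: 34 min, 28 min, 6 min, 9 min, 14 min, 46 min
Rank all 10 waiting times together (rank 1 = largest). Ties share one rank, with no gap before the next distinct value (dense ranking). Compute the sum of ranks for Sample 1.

Sorted (descending): 46, 34, 32, 28, 28, 16, 14, 12, 9, 6
The 2 values of 28 share dense rank 4.
Remaining distinct values take the next consecutive integers.
Sample 1 values → pooled ranks: 16→5, 28→4, 12→7, 32→3
Rank sum = 5 + 4 + 7 + 3 = 19

19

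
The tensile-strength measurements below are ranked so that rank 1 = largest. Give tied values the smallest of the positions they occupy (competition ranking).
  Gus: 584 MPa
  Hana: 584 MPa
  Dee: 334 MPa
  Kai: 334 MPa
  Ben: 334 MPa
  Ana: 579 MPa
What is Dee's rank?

Sorted (descending): 584, 584, 579, 334, 334, 334
The 2 values of 584 occupy positions 1–2 → each gets rank 1.
The 3 values of 334 occupy positions 4–6 → each gets rank 4.
Dee has value 334 MPa → rank 4.

4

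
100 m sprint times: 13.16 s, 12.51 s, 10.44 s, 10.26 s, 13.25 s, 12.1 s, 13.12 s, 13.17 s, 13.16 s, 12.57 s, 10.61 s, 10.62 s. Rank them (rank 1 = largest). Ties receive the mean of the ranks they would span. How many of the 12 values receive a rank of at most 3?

Sorted (descending): 13.25, 13.17, 13.16, 13.16, 13.12, 12.57, 12.51, 12.1, 10.62, 10.61, 10.44, 10.26
The 2 values of 13.16 occupy positions 3–4 → average rank (3+4)/2 = 3.5.
Ranks ≤ 3: {1, 2} → 2 values.

2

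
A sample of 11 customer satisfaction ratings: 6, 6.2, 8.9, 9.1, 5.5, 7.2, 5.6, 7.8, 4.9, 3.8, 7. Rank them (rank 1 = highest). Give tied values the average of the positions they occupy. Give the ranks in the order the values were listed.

Sorted (descending): 9.1, 8.9, 7.8, 7.2, 7, 6.2, 6, 5.6, 5.5, 4.9, 3.8
No ties — each value takes its position as its rank.

7, 6, 2, 1, 9, 4, 8, 3, 10, 11, 5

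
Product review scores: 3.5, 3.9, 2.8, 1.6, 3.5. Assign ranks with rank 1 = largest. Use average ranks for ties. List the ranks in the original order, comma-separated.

Sorted (descending): 3.9, 3.5, 3.5, 2.8, 1.6
The 2 values of 3.5 occupy positions 2–3 → average rank (2+3)/2 = 2.5.

2.5, 1, 4, 5, 2.5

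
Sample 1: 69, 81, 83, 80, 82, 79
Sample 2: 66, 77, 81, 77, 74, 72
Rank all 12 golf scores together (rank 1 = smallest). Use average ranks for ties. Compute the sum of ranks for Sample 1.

Sorted (ascending): 66, 69, 72, 74, 77, 77, 79, 80, 81, 81, 82, 83
The 2 values of 77 occupy positions 5–6 → average rank (5+6)/2 = 5.5.
The 2 values of 81 occupy positions 9–10 → average rank (9+10)/2 = 9.5.
Sample 1 values → pooled ranks: 69→2, 81→9.5, 83→12, 80→8, 82→11, 79→7
Rank sum = 2 + 9.5 + 12 + 8 + 11 + 7 = 49.5

49.5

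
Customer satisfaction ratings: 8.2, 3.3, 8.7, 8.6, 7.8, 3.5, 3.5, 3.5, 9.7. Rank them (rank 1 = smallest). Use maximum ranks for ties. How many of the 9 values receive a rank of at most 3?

1

Sorted (ascending): 3.3, 3.5, 3.5, 3.5, 7.8, 8.2, 8.6, 8.7, 9.7
The 3 values of 3.5 occupy positions 2–4 → each gets rank 4.
Ranks ≤ 3: {1} → 1 value.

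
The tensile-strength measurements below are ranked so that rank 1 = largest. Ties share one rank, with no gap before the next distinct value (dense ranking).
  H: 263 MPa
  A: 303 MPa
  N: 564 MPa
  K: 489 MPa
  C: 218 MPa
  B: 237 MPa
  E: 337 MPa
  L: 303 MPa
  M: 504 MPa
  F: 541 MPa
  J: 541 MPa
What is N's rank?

1

Sorted (descending): 564, 541, 541, 504, 489, 337, 303, 303, 263, 237, 218
The 2 values of 541 share dense rank 2.
The 2 values of 303 share dense rank 6.
Remaining distinct values take the next consecutive integers.
N has value 564 MPa → rank 1.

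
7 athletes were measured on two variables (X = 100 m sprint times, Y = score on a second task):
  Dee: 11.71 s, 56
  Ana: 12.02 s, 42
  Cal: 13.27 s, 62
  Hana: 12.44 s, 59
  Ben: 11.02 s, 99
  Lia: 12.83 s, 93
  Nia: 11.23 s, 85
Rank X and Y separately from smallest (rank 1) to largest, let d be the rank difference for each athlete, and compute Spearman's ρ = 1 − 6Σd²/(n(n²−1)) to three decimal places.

-0.214

Ranks of variable 1: 3, 4, 7, 5, 1, 6, 2
Ranks of variable 2: 2, 1, 4, 3, 7, 6, 5
d = r₁ − r₂: 1, 3, 3, 2, -6, 0, -3
d²: 1, 9, 9, 4, 36, 0, 9; Σd² = 68
ρ = 1 − 6·68/(7·48) = 1 − 408/336 = -0.214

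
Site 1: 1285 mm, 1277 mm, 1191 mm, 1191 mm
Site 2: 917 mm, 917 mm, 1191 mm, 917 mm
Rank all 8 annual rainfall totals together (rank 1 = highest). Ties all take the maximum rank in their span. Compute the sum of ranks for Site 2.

Sorted (descending): 1285, 1277, 1191, 1191, 1191, 917, 917, 917
The 3 values of 1191 occupy positions 3–5 → each gets rank 5.
The 3 values of 917 occupy positions 6–8 → each gets rank 8.
Site 2 values → pooled ranks: 917→8, 917→8, 1191→5, 917→8
Rank sum = 8 + 8 + 5 + 8 = 29

29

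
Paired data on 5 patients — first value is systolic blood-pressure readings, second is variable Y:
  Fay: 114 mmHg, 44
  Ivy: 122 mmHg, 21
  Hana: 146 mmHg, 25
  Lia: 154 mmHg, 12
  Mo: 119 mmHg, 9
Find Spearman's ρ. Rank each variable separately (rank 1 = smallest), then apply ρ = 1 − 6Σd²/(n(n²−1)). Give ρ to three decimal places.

Ranks of variable 1: 1, 3, 4, 5, 2
Ranks of variable 2: 5, 3, 4, 2, 1
d = r₁ − r₂: -4, 0, 0, 3, 1
d²: 16, 0, 0, 9, 1; Σd² = 26
ρ = 1 − 6·26/(5·24) = 1 − 156/120 = -0.300

-0.300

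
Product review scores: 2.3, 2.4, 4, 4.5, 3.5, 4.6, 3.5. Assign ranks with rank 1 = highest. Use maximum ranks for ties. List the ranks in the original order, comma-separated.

Sorted (descending): 4.6, 4.5, 4, 3.5, 3.5, 2.4, 2.3
The 2 values of 3.5 occupy positions 4–5 → each gets rank 5.

7, 6, 3, 2, 5, 1, 5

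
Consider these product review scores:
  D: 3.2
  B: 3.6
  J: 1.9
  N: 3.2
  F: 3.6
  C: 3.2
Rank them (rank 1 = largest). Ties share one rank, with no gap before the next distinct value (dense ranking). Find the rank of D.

2

Sorted (descending): 3.6, 3.6, 3.2, 3.2, 3.2, 1.9
The 2 values of 3.6 share dense rank 1.
The 3 values of 3.2 share dense rank 2.
Remaining distinct values take the next consecutive integers.
D has value 3.2 → rank 2.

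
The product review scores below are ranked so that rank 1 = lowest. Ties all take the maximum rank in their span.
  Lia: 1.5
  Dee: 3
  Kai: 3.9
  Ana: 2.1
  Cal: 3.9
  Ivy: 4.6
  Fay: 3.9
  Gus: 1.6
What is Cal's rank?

7

Sorted (ascending): 1.5, 1.6, 2.1, 3, 3.9, 3.9, 3.9, 4.6
The 3 values of 3.9 occupy positions 5–7 → each gets rank 7.
Cal has value 3.9 → rank 7.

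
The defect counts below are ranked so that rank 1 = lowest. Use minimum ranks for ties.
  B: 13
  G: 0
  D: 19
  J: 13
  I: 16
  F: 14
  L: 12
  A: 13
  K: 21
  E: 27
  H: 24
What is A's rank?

3

Sorted (ascending): 0, 12, 13, 13, 13, 14, 16, 19, 21, 24, 27
The 3 values of 13 occupy positions 3–5 → each gets rank 3.
A has value 13 → rank 3.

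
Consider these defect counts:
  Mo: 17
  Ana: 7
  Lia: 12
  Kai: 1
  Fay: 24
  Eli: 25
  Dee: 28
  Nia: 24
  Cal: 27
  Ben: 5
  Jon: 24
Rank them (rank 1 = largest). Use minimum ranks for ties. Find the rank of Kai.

Sorted (descending): 28, 27, 25, 24, 24, 24, 17, 12, 7, 5, 1
The 3 values of 24 occupy positions 4–6 → each gets rank 4.
Kai has value 1 → rank 11.

11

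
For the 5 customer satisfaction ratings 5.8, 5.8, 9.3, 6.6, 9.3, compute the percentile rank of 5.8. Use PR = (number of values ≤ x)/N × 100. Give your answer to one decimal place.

N = 5.
Strictly below 5.8: 0. Equal to 5.8: 2.
PR = 2/5 × 100 = 40.0

40.0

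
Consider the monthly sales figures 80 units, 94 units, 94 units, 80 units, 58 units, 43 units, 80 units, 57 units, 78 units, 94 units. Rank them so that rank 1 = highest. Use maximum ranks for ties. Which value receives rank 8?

Sorted (descending): 94, 94, 94, 80, 80, 80, 78, 58, 57, 43
The 3 values of 94 occupy positions 1–3 → each gets rank 3.
The 3 values of 80 occupy positions 4–6 → each gets rank 6.
Rank 8 → value 58.

58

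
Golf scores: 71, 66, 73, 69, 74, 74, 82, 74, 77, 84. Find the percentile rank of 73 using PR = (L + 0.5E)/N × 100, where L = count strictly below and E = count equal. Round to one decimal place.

N = 10.
Strictly below 73: 3. Equal to 73: 1.
PR = (3 + 0.5·1)/10 × 100 = 35.0

35.0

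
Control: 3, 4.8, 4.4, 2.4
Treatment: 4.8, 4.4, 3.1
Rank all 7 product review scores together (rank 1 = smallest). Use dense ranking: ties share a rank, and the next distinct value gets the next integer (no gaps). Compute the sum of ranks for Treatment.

Sorted (ascending): 2.4, 3, 3.1, 4.4, 4.4, 4.8, 4.8
The 2 values of 4.4 share dense rank 4.
The 2 values of 4.8 share dense rank 5.
Remaining distinct values take the next consecutive integers.
Treatment values → pooled ranks: 4.8→5, 4.4→4, 3.1→3
Rank sum = 5 + 4 + 3 = 12

12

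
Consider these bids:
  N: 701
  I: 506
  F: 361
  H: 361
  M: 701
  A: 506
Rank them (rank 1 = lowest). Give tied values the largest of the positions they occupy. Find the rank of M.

Sorted (ascending): 361, 361, 506, 506, 701, 701
The 2 values of 361 occupy positions 1–2 → each gets rank 2.
The 2 values of 506 occupy positions 3–4 → each gets rank 4.
The 2 values of 701 occupy positions 5–6 → each gets rank 6.
M has value 701 → rank 6.

6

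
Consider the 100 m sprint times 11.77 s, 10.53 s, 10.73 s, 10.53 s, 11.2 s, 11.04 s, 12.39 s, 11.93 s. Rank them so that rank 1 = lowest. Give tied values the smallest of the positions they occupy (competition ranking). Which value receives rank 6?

11.77

Sorted (ascending): 10.53, 10.53, 10.73, 11.04, 11.2, 11.77, 11.93, 12.39
The 2 values of 10.53 occupy positions 1–2 → each gets rank 1.
Rank 6 → value 11.77.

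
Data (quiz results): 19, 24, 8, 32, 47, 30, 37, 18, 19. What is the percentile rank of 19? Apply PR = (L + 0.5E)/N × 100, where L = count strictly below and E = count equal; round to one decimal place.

N = 9.
Strictly below 19: 2. Equal to 19: 2.
PR = (2 + 0.5·2)/9 × 100 = 33.3

33.3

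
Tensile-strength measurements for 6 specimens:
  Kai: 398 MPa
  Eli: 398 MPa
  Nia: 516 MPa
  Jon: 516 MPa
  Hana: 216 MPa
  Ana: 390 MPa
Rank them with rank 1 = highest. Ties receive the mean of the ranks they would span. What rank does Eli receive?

3.5

Sorted (descending): 516, 516, 398, 398, 390, 216
The 2 values of 516 occupy positions 1–2 → average rank (1+2)/2 = 1.5.
The 2 values of 398 occupy positions 3–4 → average rank (3+4)/2 = 3.5.
Eli has value 398 MPa → rank 3.5.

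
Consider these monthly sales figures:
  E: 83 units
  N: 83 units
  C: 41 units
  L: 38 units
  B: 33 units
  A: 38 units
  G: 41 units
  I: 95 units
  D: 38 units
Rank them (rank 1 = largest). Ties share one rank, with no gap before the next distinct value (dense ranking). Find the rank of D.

Sorted (descending): 95, 83, 83, 41, 41, 38, 38, 38, 33
The 2 values of 83 share dense rank 2.
The 2 values of 41 share dense rank 3.
The 3 values of 38 share dense rank 4.
Remaining distinct values take the next consecutive integers.
D has value 38 units → rank 4.

4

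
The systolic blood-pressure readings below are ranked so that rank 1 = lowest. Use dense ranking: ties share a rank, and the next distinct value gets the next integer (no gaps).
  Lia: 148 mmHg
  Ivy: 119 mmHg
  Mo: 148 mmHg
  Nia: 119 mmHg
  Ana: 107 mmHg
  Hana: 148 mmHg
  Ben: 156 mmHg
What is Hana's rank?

3

Sorted (ascending): 107, 119, 119, 148, 148, 148, 156
The 2 values of 119 share dense rank 2.
The 3 values of 148 share dense rank 3.
Remaining distinct values take the next consecutive integers.
Hana has value 148 mmHg → rank 3.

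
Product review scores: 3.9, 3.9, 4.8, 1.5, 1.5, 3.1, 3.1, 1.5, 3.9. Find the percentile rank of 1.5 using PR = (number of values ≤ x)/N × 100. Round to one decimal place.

N = 9.
Strictly below 1.5: 0. Equal to 1.5: 3.
PR = 3/9 × 100 = 33.3

33.3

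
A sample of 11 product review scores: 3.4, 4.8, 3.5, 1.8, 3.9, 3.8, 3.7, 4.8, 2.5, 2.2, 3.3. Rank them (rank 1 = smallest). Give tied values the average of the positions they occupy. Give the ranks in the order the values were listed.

5, 10.5, 6, 1, 9, 8, 7, 10.5, 3, 2, 4

Sorted (ascending): 1.8, 2.2, 2.5, 3.3, 3.4, 3.5, 3.7, 3.8, 3.9, 4.8, 4.8
The 2 values of 4.8 occupy positions 10–11 → average rank (10+11)/2 = 10.5.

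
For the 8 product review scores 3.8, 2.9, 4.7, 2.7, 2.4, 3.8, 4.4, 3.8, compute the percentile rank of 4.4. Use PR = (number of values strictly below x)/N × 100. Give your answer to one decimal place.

N = 8.
Strictly below 4.4: 6. Equal to 4.4: 1.
PR = 6/8 × 100 = 75.0

75.0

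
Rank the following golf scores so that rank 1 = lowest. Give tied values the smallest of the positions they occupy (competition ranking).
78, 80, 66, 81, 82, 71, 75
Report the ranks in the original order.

4, 5, 1, 6, 7, 2, 3

Sorted (ascending): 66, 71, 75, 78, 80, 81, 82
No ties — each value takes its position as its rank.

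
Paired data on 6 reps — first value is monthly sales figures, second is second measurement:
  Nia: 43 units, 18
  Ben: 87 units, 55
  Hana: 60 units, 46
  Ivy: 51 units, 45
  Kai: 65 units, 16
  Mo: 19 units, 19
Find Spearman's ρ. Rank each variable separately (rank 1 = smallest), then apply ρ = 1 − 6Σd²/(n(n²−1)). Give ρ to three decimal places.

Ranks of variable 1: 2, 6, 4, 3, 5, 1
Ranks of variable 2: 2, 6, 5, 4, 1, 3
d = r₁ − r₂: 0, 0, -1, -1, 4, -2
d²: 0, 0, 1, 1, 16, 4; Σd² = 22
ρ = 1 − 6·22/(6·35) = 1 − 132/210 = 0.371

0.371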